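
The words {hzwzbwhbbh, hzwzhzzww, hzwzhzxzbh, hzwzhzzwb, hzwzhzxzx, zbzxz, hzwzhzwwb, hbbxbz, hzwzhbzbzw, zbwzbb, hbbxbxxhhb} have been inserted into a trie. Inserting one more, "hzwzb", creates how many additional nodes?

"hzwzb" is already a full path in the trie; only an end-marker is added.
No new nodes are needed: 0.

0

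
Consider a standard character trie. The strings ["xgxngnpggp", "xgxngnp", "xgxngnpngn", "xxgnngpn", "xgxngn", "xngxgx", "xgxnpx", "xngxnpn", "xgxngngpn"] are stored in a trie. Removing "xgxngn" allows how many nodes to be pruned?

After clearing the end-marker at "xgxngn", prune upward until reaching a node still needed by another word.
Every node on "xgxngn" is still needed (e.g. by "xgxngnpggp"), so nothing is freed.
Nodes removed: 0

0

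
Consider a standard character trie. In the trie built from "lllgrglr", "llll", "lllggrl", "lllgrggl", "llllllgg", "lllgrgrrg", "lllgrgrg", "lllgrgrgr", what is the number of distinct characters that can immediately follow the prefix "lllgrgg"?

1

The children of the "lllgrgg" node are the distinct next characters among strings starting with "lllgrgg".
Distinct next characters after "lllgrgg": l.
That node has 1 child edge.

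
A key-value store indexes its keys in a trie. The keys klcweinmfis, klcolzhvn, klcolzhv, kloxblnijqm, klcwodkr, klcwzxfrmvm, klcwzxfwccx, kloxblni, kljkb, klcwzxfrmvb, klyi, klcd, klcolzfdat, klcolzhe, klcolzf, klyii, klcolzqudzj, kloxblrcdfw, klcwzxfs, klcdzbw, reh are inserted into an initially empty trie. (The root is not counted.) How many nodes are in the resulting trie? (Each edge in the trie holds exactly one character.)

For each word, the new-node count is its length minus the longest prefix already in the trie:
  "klcweinmfis" → 11 new (k, l, c, w, e, i, n, m, f, i, s)
  "klcolzhvn" → prefix "klc" already present; 6 new (o, l, z, h, v, n)
  "klcolzhv" → prefix "klcolzhv" already present; 0 new (none)
  "kloxblnijqm" → prefix "kl" already present; 9 new (o, x, b, l, n, i, j, q, m)
  "klcwodkr" → prefix "klcw" already present; 4 new (o, d, k, r)
  "klcwzxfrmvm" → prefix "klcw" already present; 7 new (z, x, f, r, m, v, m)
  "klcwzxfwccx" → prefix "klcwzxf" already present; 4 new (w, c, c, x)
  "kloxblni" → prefix "kloxblni" already present; 0 new (none)
  "kljkb" → prefix "kl" already present; 3 new (j, k, b)
  "klcwzxfrmvb" → prefix "klcwzxfrmv" already present; 1 new (b)
  "klyi" → prefix "kl" already present; 2 new (y, i)
  "klcd" → prefix "klc" already present; 1 new (d)
  "klcolzfdat" → prefix "klcolz" already present; 4 new (f, d, a, t)
  "klcolzhe" → prefix "klcolzh" already present; 1 new (e)
  "klcolzf" → prefix "klcolzf" already present; 0 new (none)
  "klyii" → prefix "klyi" already present; 1 new (i)
  "klcolzqudzj" → prefix "klcolz" already present; 5 new (q, u, d, z, j)
  "kloxblrcdfw" → prefix "kloxbl" already present; 5 new (r, c, d, f, w)
  "klcwzxfs" → prefix "klcwzxf" already present; 1 new (s)
  "klcdzbw" → prefix "klcd" already present; 3 new (z, b, w)
  "reh" → 3 new (r, e, h)
Total nodes = 11 + 6 + 0 + 9 + 4 + 7 + 4 + 0 + 3 + 1 + 2 + 1 + 4 + 1 + 0 + 1 + 5 + 5 + 1 + 3 + 3 = 71

71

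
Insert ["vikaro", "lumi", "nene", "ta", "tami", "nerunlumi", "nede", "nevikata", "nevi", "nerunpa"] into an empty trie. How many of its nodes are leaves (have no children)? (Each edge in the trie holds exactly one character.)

A leaf is a node with no children — equivalently, the end of a word that is not a proper prefix of any other stored word.
Those words: "lumi", "nede", "nene", "nerunlumi", "nerunpa", "nevikata", "tami", "vikaro"
Leaf count: 8

8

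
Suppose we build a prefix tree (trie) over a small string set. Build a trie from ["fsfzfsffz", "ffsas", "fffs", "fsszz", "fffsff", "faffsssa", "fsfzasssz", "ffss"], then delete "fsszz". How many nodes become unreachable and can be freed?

Walk "fsszz" from the leaf back toward the root, removing each node that no remaining word uses.
The suffix "szz" (3 nodes) is used only by "fsszz"; the node for "fs" still has the child "f", so pruning stops there.
Nodes removed: 3

3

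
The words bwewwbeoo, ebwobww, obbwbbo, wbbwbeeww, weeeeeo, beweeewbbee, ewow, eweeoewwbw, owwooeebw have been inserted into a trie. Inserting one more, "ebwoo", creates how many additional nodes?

The longest prefix of "ebwoo" already in the trie is "ebwo" (length 4).
New nodes needed: |"ebwoo"| − 4 = 5 − 4 = 1.

1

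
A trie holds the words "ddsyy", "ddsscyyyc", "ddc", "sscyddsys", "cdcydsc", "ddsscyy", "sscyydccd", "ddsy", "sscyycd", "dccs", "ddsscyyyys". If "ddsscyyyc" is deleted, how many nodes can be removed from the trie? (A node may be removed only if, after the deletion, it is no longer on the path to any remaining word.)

1

Walk "ddsscyyyc" from the leaf back toward the root, removing each node that no remaining word uses.
The suffix "c" (1 node) is used only by "ddsscyyyc"; the node for "ddsscyyy" still has the child "y", so pruning stops there.
Nodes removed: 1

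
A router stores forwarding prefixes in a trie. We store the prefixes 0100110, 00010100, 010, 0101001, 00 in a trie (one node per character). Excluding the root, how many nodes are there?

Trie structure (* marks end of a word):
(root)
└─ 0
   ├─ 0 *
   │  └─ 0
   │     └─ 1
   │        └─ 0
   │           └─ 1
   │              └─ 0
   │                 └─ 0 *
   └─ 1
      └─ 0 *
         ├─ 0
         │  └─ 1
         │     └─ 1
         │        └─ 0 *
         └─ 1
            └─ 0
               └─ 0
                  └─ 1 *
Counting every labelled node above: 18.

18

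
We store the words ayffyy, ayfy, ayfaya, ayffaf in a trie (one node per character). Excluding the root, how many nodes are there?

Trace insertions, counting only characters that open a new branch:
  "ayffyy" → 6 new (a, y, f, f, y, y)
  "ayfy" → prefix "ayf" already present; 1 new (y)
  "ayfaya" → prefix "ayf" already present; 3 new (a, y, a)
  "ayffaf" → prefix "ayff" already present; 2 new (a, f)
Total nodes = 6 + 1 + 3 + 2 = 12

12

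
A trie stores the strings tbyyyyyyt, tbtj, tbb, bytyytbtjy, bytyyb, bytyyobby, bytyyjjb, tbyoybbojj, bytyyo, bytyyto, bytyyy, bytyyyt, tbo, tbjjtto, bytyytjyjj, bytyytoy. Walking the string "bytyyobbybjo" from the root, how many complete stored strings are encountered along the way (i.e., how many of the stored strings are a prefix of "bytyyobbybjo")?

Walk "bytyyobbybjo" from the root; an end-of-word marker is hit whenever a stored word is a prefix of "bytyyobbybjo".
Prefixes of the query that are stored words: "bytyyo", "bytyyobby"
Count: 2

2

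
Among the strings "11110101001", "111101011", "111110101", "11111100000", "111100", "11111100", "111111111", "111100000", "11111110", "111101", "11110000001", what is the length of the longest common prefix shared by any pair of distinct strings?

9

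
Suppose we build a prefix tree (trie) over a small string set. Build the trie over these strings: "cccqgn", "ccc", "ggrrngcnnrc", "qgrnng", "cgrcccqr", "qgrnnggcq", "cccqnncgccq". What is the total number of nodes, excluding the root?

40

Insert word by word; a character creates a node only if that edge doesn't already exist:
  "cccqgn" → 6 new (c, c, c, q, g, n)
  "ccc" → prefix "ccc" already present; 0 new (none)
  "ggrrngcnnrc" → 11 new (g, g, r, r, n, g, c, n, n, r, c)
  "qgrnng" → 6 new (q, g, r, n, n, g)
  "cgrcccqr" → prefix "c" already present; 7 new (g, r, c, c, c, q, r)
  "qgrnnggcq" → prefix "qgrnng" already present; 3 new (g, c, q)
  "cccqnncgccq" → prefix "cccq" already present; 7 new (n, n, c, g, c, c, q)
Total nodes = 6 + 0 + 11 + 6 + 7 + 3 + 7 = 40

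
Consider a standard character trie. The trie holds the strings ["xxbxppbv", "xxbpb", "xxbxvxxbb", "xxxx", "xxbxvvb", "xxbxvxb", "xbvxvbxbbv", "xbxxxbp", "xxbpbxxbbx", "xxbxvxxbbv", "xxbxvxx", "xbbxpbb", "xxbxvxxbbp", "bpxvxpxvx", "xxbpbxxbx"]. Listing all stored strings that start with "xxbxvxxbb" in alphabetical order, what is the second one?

xxbxvxxbbp

Filter for "xxbxvxxbb…" and sort: "xxbxvxxbb", "xxbxvxxbbp", "xxbxvxxbbv"
The 2nd is xxbxvxxbbp.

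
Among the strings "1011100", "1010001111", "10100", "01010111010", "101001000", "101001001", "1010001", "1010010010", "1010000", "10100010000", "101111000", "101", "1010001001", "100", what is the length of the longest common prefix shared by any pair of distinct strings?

Equivalently: take the maximum, over all pairs, of their longest common prefix length.
e.g. "10100010000" and "1010001001" share the prefix "101000100" of length 9; no pair shares a longer one.
Longest shared-prefix length: 9

9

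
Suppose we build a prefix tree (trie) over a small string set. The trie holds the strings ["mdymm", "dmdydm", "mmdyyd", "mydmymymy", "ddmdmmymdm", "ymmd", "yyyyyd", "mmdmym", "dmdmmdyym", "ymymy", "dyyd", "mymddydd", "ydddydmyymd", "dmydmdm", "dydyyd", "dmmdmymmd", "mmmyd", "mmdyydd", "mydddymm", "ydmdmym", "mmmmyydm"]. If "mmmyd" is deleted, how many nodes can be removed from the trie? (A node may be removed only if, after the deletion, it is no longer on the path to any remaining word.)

2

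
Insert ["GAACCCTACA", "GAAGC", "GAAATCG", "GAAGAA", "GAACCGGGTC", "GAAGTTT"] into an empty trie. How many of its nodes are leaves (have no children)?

A leaf is a node with no children — equivalently, the end of a word that is not a proper prefix of any other stored word.
Those words: "GAAATCG", "GAACCCTACA", "GAACCGGGTC", "GAAGAA", "GAAGC", "GAAGTTT"
Leaf count: 6

6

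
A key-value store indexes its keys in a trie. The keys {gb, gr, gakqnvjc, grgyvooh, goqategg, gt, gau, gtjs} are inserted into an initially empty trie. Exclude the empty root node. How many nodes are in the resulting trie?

27

Count nodes per top-level branch (shared prefixes stored once):
  'g'-branch (gakqnvjc, gau, gb, goqategg, gr, grgyvooh, gt, gtjs): 27 nodes
Sum: 27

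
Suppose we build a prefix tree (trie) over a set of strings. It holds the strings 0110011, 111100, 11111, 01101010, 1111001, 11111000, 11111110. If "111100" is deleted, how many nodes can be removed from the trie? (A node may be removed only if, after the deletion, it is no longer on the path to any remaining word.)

0

After clearing the end-marker at "111100", prune upward until reaching a node still needed by another word.
Every node on "111100" is still needed (e.g. by "1111001"), so nothing is freed.
Nodes removed: 0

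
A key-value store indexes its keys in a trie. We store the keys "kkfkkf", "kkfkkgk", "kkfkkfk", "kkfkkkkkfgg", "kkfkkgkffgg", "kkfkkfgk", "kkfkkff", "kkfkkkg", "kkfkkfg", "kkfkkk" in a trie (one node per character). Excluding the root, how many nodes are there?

Count nodes per top-level branch (shared prefixes stored once):
  'k'-branch (kkfkkf, kkfkkff, kkfkkfg, kkfkkfgk, kkfkkfk, kkfkkgk, kkfkkgkffgg, kkfkkk, kkfkkkg, kkfkkkkkfgg): 23 nodes
Sum: 23

23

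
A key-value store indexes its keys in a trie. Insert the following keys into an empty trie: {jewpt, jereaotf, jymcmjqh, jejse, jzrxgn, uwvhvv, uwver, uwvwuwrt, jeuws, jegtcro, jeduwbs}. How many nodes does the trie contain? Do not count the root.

52

Trace insertions, counting only characters that open a new branch:
  "jewpt" → 5 new (j, e, w, p, t)
  "jereaotf" → prefix "je" already present; 6 new (r, e, a, o, t, f)
  "jymcmjqh" → prefix "j" already present; 7 new (y, m, c, m, j, q, h)
  "jejse" → prefix "je" already present; 3 new (j, s, e)
  "jzrxgn" → prefix "j" already present; 5 new (z, r, x, g, n)
  "uwvhvv" → 6 new (u, w, v, h, v, v)
  "uwver" → prefix "uwv" already present; 2 new (e, r)
  "uwvwuwrt" → prefix "uwv" already present; 5 new (w, u, w, r, t)
  "jeuws" → prefix "je" already present; 3 new (u, w, s)
  "jegtcro" → prefix "je" already present; 5 new (g, t, c, r, o)
  "jeduwbs" → prefix "je" already present; 5 new (d, u, w, b, s)
Total nodes = 5 + 6 + 7 + 3 + 5 + 6 + 2 + 5 + 3 + 5 + 5 = 52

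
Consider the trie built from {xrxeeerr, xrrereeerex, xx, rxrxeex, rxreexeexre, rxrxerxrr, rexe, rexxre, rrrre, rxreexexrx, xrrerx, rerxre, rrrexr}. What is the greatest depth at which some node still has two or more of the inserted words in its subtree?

Equivalently: take the maximum, over all pairs, of their longest common prefix length.
e.g. "rxreexeexre" and "rxreexexrx" share the prefix "rxreexe" of length 7; no pair shares a longer one.
Longest shared-prefix length: 7

7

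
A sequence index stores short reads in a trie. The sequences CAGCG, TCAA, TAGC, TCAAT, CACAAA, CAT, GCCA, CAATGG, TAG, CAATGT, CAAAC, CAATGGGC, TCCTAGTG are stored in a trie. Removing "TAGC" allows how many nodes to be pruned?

Walk "TAGC" from the leaf back toward the root, removing each node that no remaining word uses.
The suffix "C" (1 node) is used only by "TAGC"; "TAG" is itself a stored word, so pruning stops there.
Nodes removed: 1

1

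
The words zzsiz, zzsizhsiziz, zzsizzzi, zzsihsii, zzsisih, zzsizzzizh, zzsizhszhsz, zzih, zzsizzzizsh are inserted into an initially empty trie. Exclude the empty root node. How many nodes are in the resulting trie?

31

For each word, the new-node count is its length minus the longest prefix already in the trie:
  "zzsiz" → 5 new (z, z, s, i, z)
  "zzsizhsiziz" → prefix "zzsiz" already present; 6 new (h, s, i, z, i, z)
  "zzsizzzi" → prefix "zzsiz" already present; 3 new (z, z, i)
  "zzsihsii" → prefix "zzsi" already present; 4 new (h, s, i, i)
  "zzsisih" → prefix "zzsi" already present; 3 new (s, i, h)
  "zzsizzzizh" → prefix "zzsizzzi" already present; 2 new (z, h)
  "zzsizhszhsz" → prefix "zzsizhs" already present; 4 new (z, h, s, z)
  "zzih" → prefix "zz" already present; 2 new (i, h)
  "zzsizzzizsh" → prefix "zzsizzziz" already present; 2 new (s, h)
Total nodes = 5 + 6 + 3 + 4 + 3 + 2 + 4 + 2 + 2 = 31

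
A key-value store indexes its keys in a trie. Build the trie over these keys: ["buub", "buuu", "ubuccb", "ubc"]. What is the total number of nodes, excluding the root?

12

Trace insertions, counting only characters that open a new branch:
  "buub" → 4 new (b, u, u, b)
  "buuu" → prefix "buu" already present; 1 new (u)
  "ubuccb" → 6 new (u, b, u, c, c, b)
  "ubc" → prefix "ub" already present; 1 new (c)
Total nodes = 4 + 1 + 6 + 1 = 12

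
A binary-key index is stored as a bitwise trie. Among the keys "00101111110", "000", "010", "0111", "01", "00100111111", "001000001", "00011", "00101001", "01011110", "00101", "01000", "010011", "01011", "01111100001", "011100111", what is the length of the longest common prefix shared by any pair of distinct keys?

5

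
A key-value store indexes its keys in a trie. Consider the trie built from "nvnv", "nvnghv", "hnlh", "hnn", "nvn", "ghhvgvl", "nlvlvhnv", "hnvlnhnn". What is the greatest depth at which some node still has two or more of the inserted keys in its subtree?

3

Equivalently: take the maximum, over all pairs, of their longest common prefix length.
"nvn" and "nvnghv" agree on "nvn" (3 characters) before diverging; nothing deeper is shared.
Longest shared-prefix length: 3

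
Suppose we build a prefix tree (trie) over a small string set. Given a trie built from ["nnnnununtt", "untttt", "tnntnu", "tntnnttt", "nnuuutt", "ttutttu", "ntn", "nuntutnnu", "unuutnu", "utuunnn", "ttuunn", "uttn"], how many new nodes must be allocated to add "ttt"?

1

The longest prefix of "ttt" already in the trie is "tt" (length 2).
So 3 − 2 = 1 new nodes.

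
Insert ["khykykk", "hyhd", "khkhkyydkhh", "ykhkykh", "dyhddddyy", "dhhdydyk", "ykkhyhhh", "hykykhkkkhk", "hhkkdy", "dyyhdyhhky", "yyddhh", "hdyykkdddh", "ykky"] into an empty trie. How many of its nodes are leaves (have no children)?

13

A leaf is a node with no children — equivalently, the end of a word that is not a proper prefix of any other stored word.
Those words: "dhhdydyk", "dyhddddyy", "dyyhdyhhky", "hdyykkdddh", "hhkkdy", "hyhd", "hykykhkkkhk", "khkhkyydkhh", "khykykk", "ykhkykh", "ykkhyhhh", "ykky", "yyddhh"
Leaf count: 13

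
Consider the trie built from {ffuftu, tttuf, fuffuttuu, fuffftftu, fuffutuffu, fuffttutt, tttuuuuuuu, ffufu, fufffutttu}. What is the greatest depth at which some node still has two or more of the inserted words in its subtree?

6

Look for the deepest trie node that still has at least two words in its subtree.
e.g. "fuffuttuu" and "fuffutuffu" share the prefix "fuffut" of length 6; no pair shares a longer one.
Longest shared-prefix length: 6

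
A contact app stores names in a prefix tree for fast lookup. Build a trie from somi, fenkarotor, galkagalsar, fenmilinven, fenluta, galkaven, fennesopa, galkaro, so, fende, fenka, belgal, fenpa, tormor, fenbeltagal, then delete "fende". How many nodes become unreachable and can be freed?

A node on "fende"'s path can go only if nothing else ends at it or branches off below it.
The suffix "de" (2 nodes) is used only by "fende"; the node for "fen" still has the child "k", so pruning stops there.
Nodes removed: 2

2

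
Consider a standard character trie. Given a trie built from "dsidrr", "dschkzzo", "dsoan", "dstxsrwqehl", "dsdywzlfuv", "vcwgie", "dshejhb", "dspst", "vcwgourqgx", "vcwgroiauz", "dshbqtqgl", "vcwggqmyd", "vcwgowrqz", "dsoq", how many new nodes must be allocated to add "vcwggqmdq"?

The longest prefix of "vcwggqmdq" already in the trie is "vcwggqm" (length 7).
New nodes needed: |"vcwggqmdq"| − 7 = 9 − 7 = 2.

2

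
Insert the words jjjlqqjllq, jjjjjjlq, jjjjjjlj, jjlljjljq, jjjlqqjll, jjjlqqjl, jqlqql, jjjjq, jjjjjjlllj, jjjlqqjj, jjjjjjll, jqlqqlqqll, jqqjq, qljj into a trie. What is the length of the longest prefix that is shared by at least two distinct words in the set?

Equivalently: take the maximum, over all pairs, of their longest common prefix length.
e.g. "jjjlqqjll" and "jjjlqqjllq" share the prefix "jjjlqqjll" of length 9; no pair shares a longer one.
Longest shared-prefix length: 9

9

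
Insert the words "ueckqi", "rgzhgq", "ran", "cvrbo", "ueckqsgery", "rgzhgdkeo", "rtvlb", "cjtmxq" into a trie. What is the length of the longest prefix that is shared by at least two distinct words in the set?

5

Equivalently: take the maximum, over all pairs, of their longest common prefix length.
e.g. "rgzhgdkeo" and "rgzhgq" share the prefix "rgzhg" of length 5; no pair shares a longer one.
Longest shared-prefix length: 5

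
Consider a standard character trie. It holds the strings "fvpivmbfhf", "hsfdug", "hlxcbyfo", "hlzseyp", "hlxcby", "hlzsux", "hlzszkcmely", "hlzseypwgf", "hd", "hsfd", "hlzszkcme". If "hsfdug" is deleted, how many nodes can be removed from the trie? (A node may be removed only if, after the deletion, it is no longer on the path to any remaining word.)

2

Walk "hsfdug" from the leaf back toward the root, removing each node that no remaining word uses.
The suffix "ug" (2 nodes) is used only by "hsfdug"; "hsfd" is itself a stored word, so pruning stops there.
Nodes removed: 2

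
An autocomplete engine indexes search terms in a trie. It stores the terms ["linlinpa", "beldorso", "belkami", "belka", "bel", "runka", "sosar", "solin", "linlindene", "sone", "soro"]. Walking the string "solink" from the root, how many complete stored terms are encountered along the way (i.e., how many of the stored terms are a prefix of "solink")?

Check each prefix of "solink" against the stored set — each match is an end-marker on the path.
Prefixes of the query that are stored words: "solin"
Count: 1

1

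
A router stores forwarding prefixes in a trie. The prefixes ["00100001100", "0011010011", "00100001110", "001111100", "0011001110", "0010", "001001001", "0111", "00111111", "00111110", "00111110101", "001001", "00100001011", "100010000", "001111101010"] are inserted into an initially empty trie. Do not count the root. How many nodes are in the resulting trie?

54

Count nodes per top-level branch (shared prefixes stored once):
  '0'-branch (0010, 00100001011, 00100001100, 00100001110, 001001, 001001001, 0011001110, 0011010011, 00111110, 001111100, 00111110101, 001111101010, 00111111, 0111): 45 nodes
  '1'-branch (100010000): 9 nodes
Sum: 54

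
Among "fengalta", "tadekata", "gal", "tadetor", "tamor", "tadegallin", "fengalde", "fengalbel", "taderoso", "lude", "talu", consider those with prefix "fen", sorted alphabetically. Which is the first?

fengalbel

DFS of the "fen" subtree visits, in order: "fengalbel", "fengalde", "fengalta"
The 1st is fengalbel.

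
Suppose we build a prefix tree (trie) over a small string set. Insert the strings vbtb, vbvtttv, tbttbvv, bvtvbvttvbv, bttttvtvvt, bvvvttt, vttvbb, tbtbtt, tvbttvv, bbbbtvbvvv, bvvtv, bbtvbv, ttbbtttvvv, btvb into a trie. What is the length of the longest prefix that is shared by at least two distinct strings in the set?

The deepest shared node is where two words last agree before diverging.
e.g. "bvvtv" and "bvvvttt" share the prefix "bvv" of length 3; no pair shares a longer one.
Longest shared-prefix length: 3

3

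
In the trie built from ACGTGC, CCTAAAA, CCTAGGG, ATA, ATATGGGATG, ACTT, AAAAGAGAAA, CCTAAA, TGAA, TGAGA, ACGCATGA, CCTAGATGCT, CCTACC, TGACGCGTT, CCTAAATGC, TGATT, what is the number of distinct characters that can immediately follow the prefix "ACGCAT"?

Follow the path "ACGCAT" to its node, then look at its outgoing edges.
Distinct next characters after "ACGCAT": G.
That node has 1 child edge.

1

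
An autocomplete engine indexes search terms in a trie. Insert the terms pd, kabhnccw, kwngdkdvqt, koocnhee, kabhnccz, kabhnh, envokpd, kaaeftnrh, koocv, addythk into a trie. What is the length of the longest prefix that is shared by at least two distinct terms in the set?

7

Equivalently: take the maximum, over all pairs, of their longest common prefix length.
e.g. "kabhnccw" and "kabhnccz" share the prefix "kabhncc" of length 7; no pair shares a longer one.
Longest shared-prefix length: 7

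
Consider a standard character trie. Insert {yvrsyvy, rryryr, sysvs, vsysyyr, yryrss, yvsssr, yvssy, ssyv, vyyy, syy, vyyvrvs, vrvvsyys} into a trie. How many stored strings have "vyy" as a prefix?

2

Filter for entries beginning with "vyy":
Matches: "vyyvrvs", "vyyy"
Count: 2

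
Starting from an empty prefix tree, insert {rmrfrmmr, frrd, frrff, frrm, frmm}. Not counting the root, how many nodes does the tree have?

17

Trie structure (* marks end of a word):
(root)
├─ f
│  └─ r
│     ├─ m
│     │  └─ m *
│     └─ r
│        ├─ d *
│        ├─ f
│        │  └─ f *
│        └─ m *
└─ r
   └─ m
      └─ r
         └─ f
            └─ r
               └─ m
                  └─ m
                     └─ r *
Counting every labelled node above: 17.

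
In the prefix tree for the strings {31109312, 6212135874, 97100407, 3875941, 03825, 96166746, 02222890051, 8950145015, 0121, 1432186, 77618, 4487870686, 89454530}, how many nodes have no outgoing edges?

13

A leaf is a node with no children — equivalently, the end of a word that is not a proper prefix of any other stored word.
Those words: "0121", "02222890051", "03825", "1432186", "31109312", "3875941", "4487870686", "6212135874", "77618", "89454530", "8950145015", "96166746", "97100407"
Leaf count: 13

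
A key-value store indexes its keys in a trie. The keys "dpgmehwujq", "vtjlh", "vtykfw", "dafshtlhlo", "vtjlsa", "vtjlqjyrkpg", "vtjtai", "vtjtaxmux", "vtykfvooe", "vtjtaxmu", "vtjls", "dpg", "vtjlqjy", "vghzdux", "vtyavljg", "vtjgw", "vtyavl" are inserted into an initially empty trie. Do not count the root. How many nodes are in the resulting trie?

Trace insertions, counting only characters that open a new branch:
  "dpgmehwujq" → 10 new (d, p, g, m, e, h, w, u, j, q)
  "vtjlh" → 5 new (v, t, j, l, h)
  "vtykfw" → prefix "vt" already present; 4 new (y, k, f, w)
  "dafshtlhlo" → prefix "d" already present; 9 new (a, f, s, h, t, l, h, l, o)
  "vtjlsa" → prefix "vtjl" already present; 2 new (s, a)
  "vtjlqjyrkpg" → prefix "vtjl" already present; 7 new (q, j, y, r, k, p, g)
  "vtjtai" → prefix "vtj" already present; 3 new (t, a, i)
  "vtjtaxmux" → prefix "vtjta" already present; 4 new (x, m, u, x)
  "vtykfvooe" → prefix "vtykf" already present; 4 new (v, o, o, e)
  "vtjtaxmu" → prefix "vtjtaxmu" already present; 0 new (none)
  "vtjls" → prefix "vtjls" already present; 0 new (none)
  "dpg" → prefix "dpg" already present; 0 new (none)
  "vtjlqjy" → prefix "vtjlqjy" already present; 0 new (none)
  "vghzdux" → prefix "v" already present; 6 new (g, h, z, d, u, x)
  "vtyavljg" → prefix "vty" already present; 5 new (a, v, l, j, g)
  "vtjgw" → prefix "vtj" already present; 2 new (g, w)
  "vtyavl" → prefix "vtyavl" already present; 0 new (none)
Total nodes = 10 + 5 + 4 + 9 + 2 + 7 + 3 + 4 + 4 + 0 + 0 + 0 + 0 + 6 + 5 + 2 + 0 = 61

61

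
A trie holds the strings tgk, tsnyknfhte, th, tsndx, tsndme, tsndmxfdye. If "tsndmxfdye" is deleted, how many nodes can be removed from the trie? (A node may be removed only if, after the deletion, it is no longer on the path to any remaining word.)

5

Walk "tsndmxfdye" from the leaf back toward the root, removing each node that no remaining word uses.
The suffix "xfdye" (5 nodes) is used only by "tsndmxfdye"; the node for "tsndm" still has the child "e", so pruning stops there.
Nodes removed: 5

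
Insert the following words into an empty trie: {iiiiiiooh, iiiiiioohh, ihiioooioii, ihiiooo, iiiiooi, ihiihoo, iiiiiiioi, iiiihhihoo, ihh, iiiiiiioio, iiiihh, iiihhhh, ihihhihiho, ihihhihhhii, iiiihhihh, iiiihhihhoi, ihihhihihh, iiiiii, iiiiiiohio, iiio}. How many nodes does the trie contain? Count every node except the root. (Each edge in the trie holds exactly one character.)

60

Count nodes per top-level branch (shared prefixes stored once):
  'i'-branch (ihh, ihihhihhhii, ihihhihihh, ihihhihiho, ihiihoo, ihiiooo, ihiioooioii, iiihhhh, iiiihh, iiiihhihh, iiiihhihhoi, iiiihhihoo, iiiiii, iiiiiiioi, iiiiiiioio, iiiiiiohio, iiiiiiooh, iiiiiioohh, iiiiooi, iiio): 60 nodes
Sum: 60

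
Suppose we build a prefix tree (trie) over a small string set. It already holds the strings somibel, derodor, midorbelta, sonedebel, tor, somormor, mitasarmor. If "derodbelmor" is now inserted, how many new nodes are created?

"derod" is already a path in the trie; the remaining "belmor" must be added.
So 11 − 5 = 6 new nodes.

6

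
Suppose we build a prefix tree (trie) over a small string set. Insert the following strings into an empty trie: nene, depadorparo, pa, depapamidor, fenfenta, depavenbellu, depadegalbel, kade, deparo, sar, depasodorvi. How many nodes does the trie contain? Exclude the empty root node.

63

Count nodes per top-level branch (shared prefixes stored once):
  'd'-branch (depadegalbel, depadorparo, depapamidor, deparo, depasodorvi, depavenbellu): 42 nodes
  'f'-branch (fenfenta): 8 nodes
  'k'-branch (kade): 4 nodes
  'n'-branch (nene): 4 nodes
  'p'-branch (pa): 2 nodes
  's'-branch (sar): 3 nodes
Sum: 63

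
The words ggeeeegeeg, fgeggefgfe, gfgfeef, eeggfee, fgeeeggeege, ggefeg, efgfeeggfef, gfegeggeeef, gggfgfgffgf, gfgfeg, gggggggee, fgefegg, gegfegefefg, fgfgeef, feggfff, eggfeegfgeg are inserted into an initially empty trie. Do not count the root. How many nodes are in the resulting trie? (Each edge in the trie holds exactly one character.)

Trace insertions, counting only characters that open a new branch:
  "ggeeeegeeg" → 10 new (g, g, e, e, e, e, g, e, e, g)
  "fgeggefgfe" → 10 new (f, g, e, g, g, e, f, g, f, e)
  "gfgfeef" → prefix "g" already present; 6 new (f, g, f, e, e, f)
  "eeggfee" → 7 new (e, e, g, g, f, e, e)
  "fgeeeggeege" → prefix "fge" already present; 8 new (e, e, g, g, e, e, g, e)
  "ggefeg" → prefix "gge" already present; 3 new (f, e, g)
  "efgfeeggfef" → prefix "e" already present; 10 new (f, g, f, e, e, g, g, f, e, f)
  "gfegeggeeef" → prefix "gf" already present; 9 new (e, g, e, g, g, e, e, e, f)
  "gggfgfgffgf" → prefix "gg" already present; 9 new (g, f, g, f, g, f, f, g, f)
  "gfgfeg" → prefix "gfgfe" already present; 1 new (g)
  "gggggggee" → prefix "ggg" already present; 6 new (g, g, g, g, e, e)
  "fgefegg" → prefix "fge" already present; 4 new (f, e, g, g)
  "gegfegefefg" → prefix "g" already present; 10 new (e, g, f, e, g, e, f, e, f, g)
  "fgfgeef" → prefix "fg" already present; 5 new (f, g, e, e, f)
  "feggfff" → prefix "f" already present; 6 new (e, g, g, f, f, f)
  "eggfeegfgeg" → prefix "e" already present; 10 new (g, g, f, e, e, g, f, g, e, g)
Total nodes = 10 + 10 + 6 + 7 + 8 + 3 + 10 + 9 + 9 + 1 + 6 + 4 + 10 + 5 + 6 + 10 = 114

114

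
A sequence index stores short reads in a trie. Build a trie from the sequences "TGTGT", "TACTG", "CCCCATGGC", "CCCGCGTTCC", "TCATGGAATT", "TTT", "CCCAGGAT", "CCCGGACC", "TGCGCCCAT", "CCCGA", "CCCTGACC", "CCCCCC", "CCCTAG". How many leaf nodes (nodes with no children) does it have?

13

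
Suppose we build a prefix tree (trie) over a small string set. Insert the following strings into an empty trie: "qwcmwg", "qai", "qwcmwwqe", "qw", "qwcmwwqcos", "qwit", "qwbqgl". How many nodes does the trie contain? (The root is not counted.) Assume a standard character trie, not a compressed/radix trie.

20

Trie structure (* marks end of a word):
(root)
└─ q
   ├─ a
   │  └─ i *
   └─ w *
      ├─ b
      │  └─ q
      │     └─ g
      │        └─ l *
      ├─ c
      │  └─ m
      │     └─ w
      │        ├─ g *
      │        └─ w
      │           └─ q
      │              ├─ c
      │              │  └─ o
      │              │     └─ s *
      │              └─ e *
      └─ i
         └─ t *
Counting every labelled node above: 20.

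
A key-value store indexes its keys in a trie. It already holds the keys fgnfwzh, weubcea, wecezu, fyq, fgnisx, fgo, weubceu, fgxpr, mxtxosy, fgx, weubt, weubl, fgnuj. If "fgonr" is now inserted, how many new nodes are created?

2

The longest prefix of "fgonr" already in the trie is "fgo" (length 3).
New nodes needed: |"fgonr"| − 3 = 5 − 3 = 2.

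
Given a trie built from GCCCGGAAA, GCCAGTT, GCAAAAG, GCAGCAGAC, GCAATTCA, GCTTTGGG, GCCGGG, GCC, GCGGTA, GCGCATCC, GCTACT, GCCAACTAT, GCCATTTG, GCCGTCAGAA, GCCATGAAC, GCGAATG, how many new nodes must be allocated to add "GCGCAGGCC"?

4

"GCGCA" is already a path in the trie; the remaining "GGCC" must be added.
New nodes needed: |"GCGCAGGCC"| − 5 = 9 − 5 = 4.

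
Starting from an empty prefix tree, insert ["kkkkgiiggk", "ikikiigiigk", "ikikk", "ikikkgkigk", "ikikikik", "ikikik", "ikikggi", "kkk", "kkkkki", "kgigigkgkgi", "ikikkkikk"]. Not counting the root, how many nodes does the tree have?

49

Count nodes per top-level branch (shared prefixes stored once):
  'i'-branch (ikikggi, ikikiigiigk, ikikik, ikikikik, ikikk, ikikkgkigk, ikikkkikk): 27 nodes
  'k'-branch (kgigigkgkgi, kkk, kkkkgiiggk, kkkkki): 22 nodes
Sum: 49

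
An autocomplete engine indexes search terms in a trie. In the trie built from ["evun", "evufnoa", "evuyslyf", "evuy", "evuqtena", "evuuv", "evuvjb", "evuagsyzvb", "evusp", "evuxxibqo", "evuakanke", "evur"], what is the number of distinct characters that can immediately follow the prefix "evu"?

10

Walk "evu" from the root, arriving at one node.
Distinct next characters after "evu": a, f, n, q, r, s, u, v, x, y.
That node has 10 child edges.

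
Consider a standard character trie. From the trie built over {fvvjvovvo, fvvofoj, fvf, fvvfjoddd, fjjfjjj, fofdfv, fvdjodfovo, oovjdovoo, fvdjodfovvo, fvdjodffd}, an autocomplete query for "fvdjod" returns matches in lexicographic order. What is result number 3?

DFS of the "fvdjod" subtree visits, in order: "fvdjodffd", "fvdjodfovo", "fvdjodfovvo"
The 3rd is fvdjodfovvo.

fvdjodfovvo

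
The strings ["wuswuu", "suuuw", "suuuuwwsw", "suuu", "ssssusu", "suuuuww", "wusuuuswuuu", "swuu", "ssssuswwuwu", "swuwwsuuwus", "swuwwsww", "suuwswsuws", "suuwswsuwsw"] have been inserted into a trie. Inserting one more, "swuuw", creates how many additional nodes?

1

The longest prefix of "swuuw" already in the trie is "swuu" (length 4).
Each of the 1 remaining characters creates one node.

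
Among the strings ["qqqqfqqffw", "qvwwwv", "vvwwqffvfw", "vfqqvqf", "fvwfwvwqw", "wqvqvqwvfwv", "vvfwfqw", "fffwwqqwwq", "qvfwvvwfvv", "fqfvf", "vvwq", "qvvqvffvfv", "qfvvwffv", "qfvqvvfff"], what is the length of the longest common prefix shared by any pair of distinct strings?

Look for the deepest trie node that still has at least two words in its subtree.
e.g. "qfvqvvfff" and "qfvvwffv" share the prefix "qfv" of length 3; no pair shares a longer one.
Longest shared-prefix length: 3

3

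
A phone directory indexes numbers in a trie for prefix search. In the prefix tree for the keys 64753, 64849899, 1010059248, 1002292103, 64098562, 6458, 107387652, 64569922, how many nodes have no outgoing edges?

A leaf is a node with no children — equivalently, the end of a word that is not a proper prefix of any other stored word.
Those words: "1002292103", "1010059248", "107387652", "64098562", "64569922", "6458", "64753", "64849899"
Leaf count: 8

8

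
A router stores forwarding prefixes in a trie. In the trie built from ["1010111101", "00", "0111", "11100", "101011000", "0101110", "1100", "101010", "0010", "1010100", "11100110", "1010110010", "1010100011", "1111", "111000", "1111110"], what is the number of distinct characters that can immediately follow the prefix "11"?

Walk "11" from the root, arriving at one node.
Characters that immediately follow "11" among the stored strings: {0, 1}.
That node has 2 child edges.

2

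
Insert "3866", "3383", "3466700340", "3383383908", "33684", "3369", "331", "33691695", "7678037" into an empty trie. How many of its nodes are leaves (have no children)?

Leaves are exactly the stored words that no other stored word extends.
Those words: "331", "33684", "33691695", "3383383908", "3466700340", "3866", "7678037"
Leaf count: 7

7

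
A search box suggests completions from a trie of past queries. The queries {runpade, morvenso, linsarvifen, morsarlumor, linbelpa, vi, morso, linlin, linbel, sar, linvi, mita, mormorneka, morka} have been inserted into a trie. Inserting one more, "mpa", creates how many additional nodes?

"m" is already a path in the trie; the remaining "pa" must be added.
Each of the 2 remaining characters creates one node.

2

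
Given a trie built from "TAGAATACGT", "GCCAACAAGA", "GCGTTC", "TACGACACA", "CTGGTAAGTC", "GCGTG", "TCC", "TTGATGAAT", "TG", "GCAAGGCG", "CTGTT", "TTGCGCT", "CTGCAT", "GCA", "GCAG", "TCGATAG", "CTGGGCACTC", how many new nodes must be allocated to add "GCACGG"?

"GCA" is already a path in the trie; the remaining "CGG" must be added.
So 6 − 3 = 3 new nodes.

3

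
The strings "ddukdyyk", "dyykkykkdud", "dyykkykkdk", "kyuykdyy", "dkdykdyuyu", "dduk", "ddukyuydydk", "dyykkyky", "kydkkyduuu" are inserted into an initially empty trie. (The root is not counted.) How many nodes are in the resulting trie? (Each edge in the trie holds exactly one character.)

52

For each word, the new-node count is its length minus the longest prefix already in the trie:
  "ddukdyyk" → 8 new (d, d, u, k, d, y, y, k)
  "dyykkykkdud" → prefix "d" already present; 10 new (y, y, k, k, y, k, k, d, u, d)
  "dyykkykkdk" → prefix "dyykkykkd" already present; 1 new (k)
  "kyuykdyy" → 8 new (k, y, u, y, k, d, y, y)
  "dkdykdyuyu" → prefix "d" already present; 9 new (k, d, y, k, d, y, u, y, u)
  "dduk" → prefix "dduk" already present; 0 new (none)
  "ddukyuydydk" → prefix "dduk" already present; 7 new (y, u, y, d, y, d, k)
  "dyykkyky" → prefix "dyykkyk" already present; 1 new (y)
  "kydkkyduuu" → prefix "ky" already present; 8 new (d, k, k, y, d, u, u, u)
Total nodes = 8 + 10 + 1 + 8 + 9 + 0 + 7 + 1 + 8 = 52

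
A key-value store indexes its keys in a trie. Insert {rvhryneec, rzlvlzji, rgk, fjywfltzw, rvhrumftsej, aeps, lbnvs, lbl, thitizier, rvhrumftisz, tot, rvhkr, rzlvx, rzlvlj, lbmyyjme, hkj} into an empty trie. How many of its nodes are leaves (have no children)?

16

Leaves are exactly the stored words that no other stored word extends.
Those words: "aeps", "fjywfltzw", "hkj", "lbl", "lbmyyjme", "lbnvs", "rgk", "rvhkr", "rvhrumftisz", "rvhrumftsej", "rvhryneec", "rzlvlj", "rzlvlzji", "rzlvx", "thitizier", "tot"
Leaf count: 16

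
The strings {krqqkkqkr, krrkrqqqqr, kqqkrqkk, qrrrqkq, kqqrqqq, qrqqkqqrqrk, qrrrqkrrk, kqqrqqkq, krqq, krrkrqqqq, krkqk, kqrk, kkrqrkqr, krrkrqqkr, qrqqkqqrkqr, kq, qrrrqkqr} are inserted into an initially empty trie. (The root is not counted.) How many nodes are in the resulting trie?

67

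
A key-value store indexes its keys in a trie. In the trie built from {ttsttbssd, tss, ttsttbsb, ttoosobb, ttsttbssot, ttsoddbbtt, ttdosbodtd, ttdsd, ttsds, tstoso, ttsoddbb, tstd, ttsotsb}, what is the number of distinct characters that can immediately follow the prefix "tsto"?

Follow the path "tsto" to its node, then look at its outgoing edges.
Characters that immediately follow "tsto" among the stored strings: {s}.
That node has 1 child edge.

1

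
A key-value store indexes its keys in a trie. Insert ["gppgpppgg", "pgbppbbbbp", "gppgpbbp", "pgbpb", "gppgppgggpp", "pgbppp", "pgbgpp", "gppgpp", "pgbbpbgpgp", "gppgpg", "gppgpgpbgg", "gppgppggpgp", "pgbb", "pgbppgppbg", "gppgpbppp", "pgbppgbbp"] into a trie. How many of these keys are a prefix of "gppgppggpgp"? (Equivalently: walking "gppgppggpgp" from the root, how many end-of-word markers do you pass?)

2

Walk "gppgppggpgp" from the root; an end-of-word marker is hit whenever a stored word is a prefix of "gppgppggpgp".
Prefixes of the query that are stored words: "gppgpp", "gppgppggpgp"
Count: 2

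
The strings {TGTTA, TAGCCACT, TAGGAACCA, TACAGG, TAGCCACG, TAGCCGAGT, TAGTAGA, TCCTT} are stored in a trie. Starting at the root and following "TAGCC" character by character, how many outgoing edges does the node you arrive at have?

2

The children of the "TAGCC" node are the distinct next characters among strings starting with "TAGCC".
Characters that immediately follow "TAGCC" among the stored strings: {A, G}.
That node has 2 child edges.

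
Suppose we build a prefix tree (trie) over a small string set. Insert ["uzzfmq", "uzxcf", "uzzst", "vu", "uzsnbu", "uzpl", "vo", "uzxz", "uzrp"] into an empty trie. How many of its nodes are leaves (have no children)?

A leaf is a node with no children — equivalently, the end of a word that is not a proper prefix of any other stored word.
Those words: "uzpl", "uzrp", "uzsnbu", "uzxcf", "uzxz", "uzzfmq", "uzzst", "vo", "vu"
Leaf count: 9

9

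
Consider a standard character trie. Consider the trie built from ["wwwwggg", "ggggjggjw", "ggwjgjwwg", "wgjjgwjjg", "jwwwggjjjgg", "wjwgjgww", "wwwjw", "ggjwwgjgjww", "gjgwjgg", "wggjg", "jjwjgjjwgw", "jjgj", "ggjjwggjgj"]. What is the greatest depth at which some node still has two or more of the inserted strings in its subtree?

Equivalently: take the maximum, over all pairs, of their longest common prefix length.
"ggjjwggjgj" and "ggjwwgjgjww" agree on "ggj" (3 characters) before diverging; nothing deeper is shared.
Longest shared-prefix length: 3

3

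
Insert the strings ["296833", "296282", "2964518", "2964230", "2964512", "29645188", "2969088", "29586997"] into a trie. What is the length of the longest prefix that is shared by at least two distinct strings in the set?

7

Equivalently: take the maximum, over all pairs, of their longest common prefix length.
e.g. "2964518" and "29645188" share the prefix "2964518" of length 7; no pair shares a longer one.
Longest shared-prefix length: 7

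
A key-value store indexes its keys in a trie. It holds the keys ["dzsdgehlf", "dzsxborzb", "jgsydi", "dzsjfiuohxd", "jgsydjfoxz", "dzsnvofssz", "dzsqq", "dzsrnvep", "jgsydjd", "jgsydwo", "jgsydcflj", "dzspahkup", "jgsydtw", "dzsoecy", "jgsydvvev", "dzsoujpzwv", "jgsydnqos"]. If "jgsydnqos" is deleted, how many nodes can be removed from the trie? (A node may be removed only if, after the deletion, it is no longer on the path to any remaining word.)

A node on "jgsydnqos"'s path can go only if nothing else ends at it or branches off below it.
The suffix "nqos" (4 nodes) is used only by "jgsydnqos"; the node for "jgsyd" still has the child "i", so pruning stops there.
Nodes removed: 4

4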